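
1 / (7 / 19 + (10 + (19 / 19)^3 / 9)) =171 / 1792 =0.10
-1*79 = -79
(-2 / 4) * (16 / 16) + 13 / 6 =5 / 3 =1.67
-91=-91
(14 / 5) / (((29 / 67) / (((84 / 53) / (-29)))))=-78792 / 222865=-0.35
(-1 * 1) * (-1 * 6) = 6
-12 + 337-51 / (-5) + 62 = 1986 / 5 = 397.20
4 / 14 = 2 / 7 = 0.29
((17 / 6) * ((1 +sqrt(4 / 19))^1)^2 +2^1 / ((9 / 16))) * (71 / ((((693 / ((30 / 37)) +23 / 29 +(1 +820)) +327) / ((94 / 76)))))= 16451410 * sqrt(19) / 629237079 +1155953485 / 3775422474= 0.42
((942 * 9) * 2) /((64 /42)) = 89019 /8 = 11127.38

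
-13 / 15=-0.87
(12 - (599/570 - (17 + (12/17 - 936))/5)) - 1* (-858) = 6640463/9690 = 685.29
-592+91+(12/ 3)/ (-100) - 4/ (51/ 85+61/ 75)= -667628/ 1325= -503.87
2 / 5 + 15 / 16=107 / 80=1.34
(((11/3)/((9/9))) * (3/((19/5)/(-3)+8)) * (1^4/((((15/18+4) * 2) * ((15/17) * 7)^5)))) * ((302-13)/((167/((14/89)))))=9027450806/1763850575143125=0.00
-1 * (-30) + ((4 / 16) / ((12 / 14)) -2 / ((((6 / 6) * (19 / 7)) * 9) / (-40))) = 45919 / 1368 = 33.57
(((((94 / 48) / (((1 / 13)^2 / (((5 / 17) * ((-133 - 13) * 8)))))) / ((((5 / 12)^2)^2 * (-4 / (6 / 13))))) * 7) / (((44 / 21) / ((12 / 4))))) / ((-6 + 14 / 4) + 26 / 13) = -8724610.12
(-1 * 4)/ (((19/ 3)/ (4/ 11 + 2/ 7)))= -0.41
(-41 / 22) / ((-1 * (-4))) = -41 / 88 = -0.47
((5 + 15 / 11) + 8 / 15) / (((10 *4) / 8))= 1138 / 825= 1.38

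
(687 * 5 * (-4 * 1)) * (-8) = 109920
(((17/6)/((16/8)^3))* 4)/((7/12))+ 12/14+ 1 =30/7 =4.29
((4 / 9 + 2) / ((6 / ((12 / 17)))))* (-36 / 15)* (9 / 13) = -528 / 1105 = -0.48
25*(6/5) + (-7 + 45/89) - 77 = -4761/89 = -53.49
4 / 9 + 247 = 2227 / 9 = 247.44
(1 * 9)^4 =6561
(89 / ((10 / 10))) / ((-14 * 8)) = -89 / 112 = -0.79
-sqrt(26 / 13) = -sqrt(2) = -1.41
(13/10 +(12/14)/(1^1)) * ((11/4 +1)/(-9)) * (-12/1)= 151/14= 10.79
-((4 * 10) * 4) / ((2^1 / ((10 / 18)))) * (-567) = 25200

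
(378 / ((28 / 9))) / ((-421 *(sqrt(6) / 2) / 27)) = -2187 *sqrt(6) / 842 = -6.36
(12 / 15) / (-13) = -4 / 65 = -0.06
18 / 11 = 1.64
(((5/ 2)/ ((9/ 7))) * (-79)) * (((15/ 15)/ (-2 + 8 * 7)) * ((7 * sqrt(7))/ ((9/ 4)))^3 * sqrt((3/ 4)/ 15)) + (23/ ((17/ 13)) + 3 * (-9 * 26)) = -11635/ 17-10622024 * sqrt(35)/ 177147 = -1039.15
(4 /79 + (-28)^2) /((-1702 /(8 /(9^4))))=-247760 /441089469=-0.00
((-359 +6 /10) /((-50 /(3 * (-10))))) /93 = -1792 /775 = -2.31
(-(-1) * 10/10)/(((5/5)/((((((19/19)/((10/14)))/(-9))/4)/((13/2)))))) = -7/1170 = -0.01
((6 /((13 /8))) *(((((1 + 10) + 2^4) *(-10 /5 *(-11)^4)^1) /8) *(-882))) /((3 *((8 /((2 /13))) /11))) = 3835268514 /169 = 22693896.53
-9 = -9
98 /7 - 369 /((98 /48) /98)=-17698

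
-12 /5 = -2.40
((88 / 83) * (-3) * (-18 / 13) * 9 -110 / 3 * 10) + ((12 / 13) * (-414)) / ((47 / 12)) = -64598396 / 152139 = -424.60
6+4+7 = 17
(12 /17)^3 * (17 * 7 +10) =222912 /4913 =45.37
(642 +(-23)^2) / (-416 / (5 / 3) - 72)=-5855 / 1608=-3.64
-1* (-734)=734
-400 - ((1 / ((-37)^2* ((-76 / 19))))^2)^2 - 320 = -647420212946718721 / 899194740203776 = -720.00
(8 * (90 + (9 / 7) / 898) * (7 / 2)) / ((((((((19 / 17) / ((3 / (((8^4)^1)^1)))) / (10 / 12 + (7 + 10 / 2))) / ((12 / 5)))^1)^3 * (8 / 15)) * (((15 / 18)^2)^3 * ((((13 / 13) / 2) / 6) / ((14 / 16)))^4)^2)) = 2066032590652811626916380897049001 / 40366125875200000000000000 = 51182335.33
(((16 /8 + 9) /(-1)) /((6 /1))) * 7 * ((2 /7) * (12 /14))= -22 /7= -3.14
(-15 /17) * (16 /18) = -40 /51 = -0.78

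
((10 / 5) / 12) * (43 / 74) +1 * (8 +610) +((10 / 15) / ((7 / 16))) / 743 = 618.10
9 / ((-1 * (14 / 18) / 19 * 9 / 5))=-122.14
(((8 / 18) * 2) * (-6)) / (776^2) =-1 / 112908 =-0.00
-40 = -40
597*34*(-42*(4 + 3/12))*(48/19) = -173913264/19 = -9153329.68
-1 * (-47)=47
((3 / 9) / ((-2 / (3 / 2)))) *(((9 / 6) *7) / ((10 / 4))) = -21 / 20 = -1.05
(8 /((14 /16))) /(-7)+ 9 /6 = 19 /98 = 0.19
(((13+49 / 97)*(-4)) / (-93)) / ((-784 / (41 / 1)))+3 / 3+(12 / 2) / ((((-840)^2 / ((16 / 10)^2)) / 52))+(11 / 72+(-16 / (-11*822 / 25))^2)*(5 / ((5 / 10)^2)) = 1093173726343663 / 268893621005625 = 4.07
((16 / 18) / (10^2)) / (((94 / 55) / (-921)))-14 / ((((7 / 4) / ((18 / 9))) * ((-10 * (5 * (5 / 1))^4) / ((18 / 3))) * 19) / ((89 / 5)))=-125317757023 / 26162109375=-4.79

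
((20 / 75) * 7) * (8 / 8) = 28 / 15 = 1.87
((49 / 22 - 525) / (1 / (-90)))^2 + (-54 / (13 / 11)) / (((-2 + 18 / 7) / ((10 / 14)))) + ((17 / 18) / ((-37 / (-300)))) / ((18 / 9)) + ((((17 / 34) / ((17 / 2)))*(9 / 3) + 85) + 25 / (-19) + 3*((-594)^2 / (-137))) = 34206933304490846425 / 15452714706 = 2213652031.72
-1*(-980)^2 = -960400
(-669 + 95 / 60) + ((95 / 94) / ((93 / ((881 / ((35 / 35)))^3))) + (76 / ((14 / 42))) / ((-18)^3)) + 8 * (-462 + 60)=10518149007407 / 1416204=7427001.34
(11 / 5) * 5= 11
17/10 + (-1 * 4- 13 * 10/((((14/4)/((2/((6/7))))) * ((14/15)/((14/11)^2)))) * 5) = -912783/1210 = -754.37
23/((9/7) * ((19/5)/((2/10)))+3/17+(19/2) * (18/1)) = 2737/23277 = 0.12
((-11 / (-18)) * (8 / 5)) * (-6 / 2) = -44 / 15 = -2.93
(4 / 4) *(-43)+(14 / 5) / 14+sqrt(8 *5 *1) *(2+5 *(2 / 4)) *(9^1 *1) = -214 / 5+81 *sqrt(10) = 213.34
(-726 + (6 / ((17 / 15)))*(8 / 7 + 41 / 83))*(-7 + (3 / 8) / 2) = 4886.84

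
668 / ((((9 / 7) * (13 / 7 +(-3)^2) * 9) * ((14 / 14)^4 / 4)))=32732 / 1539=21.27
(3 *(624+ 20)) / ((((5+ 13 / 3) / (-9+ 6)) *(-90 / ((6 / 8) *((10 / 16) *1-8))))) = -12213 / 320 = -38.17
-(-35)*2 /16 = 4.38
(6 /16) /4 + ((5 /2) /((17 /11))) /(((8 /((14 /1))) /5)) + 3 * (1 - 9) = -9.75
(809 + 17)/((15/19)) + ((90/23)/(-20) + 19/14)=2529539/2415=1047.43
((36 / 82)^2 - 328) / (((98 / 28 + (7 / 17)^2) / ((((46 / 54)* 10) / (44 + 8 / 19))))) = -347964999460 / 20312089497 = -17.13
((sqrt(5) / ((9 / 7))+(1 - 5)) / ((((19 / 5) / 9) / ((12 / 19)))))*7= -15120 / 361+2940*sqrt(5) / 361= -23.67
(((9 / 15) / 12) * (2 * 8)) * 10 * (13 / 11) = 104 / 11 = 9.45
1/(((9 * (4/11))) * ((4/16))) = 11/9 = 1.22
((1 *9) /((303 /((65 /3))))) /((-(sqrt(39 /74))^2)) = -370 /303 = -1.22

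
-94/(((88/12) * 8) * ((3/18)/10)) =-96.14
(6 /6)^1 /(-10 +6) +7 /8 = 5 /8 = 0.62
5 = 5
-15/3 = -5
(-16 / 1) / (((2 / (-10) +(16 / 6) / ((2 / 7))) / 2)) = -480 / 137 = -3.50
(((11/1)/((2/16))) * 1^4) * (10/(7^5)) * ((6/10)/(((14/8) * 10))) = 1056/588245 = 0.00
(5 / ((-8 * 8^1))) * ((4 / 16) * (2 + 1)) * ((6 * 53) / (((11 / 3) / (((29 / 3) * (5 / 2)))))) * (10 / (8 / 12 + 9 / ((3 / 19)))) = -5187375 / 243584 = -21.30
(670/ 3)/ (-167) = -670/ 501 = -1.34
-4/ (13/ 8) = -32/ 13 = -2.46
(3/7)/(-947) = -0.00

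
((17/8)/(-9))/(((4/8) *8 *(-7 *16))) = 17/32256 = 0.00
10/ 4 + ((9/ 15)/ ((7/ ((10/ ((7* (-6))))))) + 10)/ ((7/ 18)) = 19319/ 686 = 28.16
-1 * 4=-4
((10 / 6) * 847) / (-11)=-385 / 3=-128.33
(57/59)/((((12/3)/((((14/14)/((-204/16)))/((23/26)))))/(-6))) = 2964/23069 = 0.13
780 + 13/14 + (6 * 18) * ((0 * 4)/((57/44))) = 10933/14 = 780.93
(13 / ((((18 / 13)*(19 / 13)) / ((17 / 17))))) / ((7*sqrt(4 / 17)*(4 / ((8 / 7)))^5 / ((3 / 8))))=2197*sqrt(17) / 6705993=0.00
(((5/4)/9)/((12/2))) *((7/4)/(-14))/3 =-5/5184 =-0.00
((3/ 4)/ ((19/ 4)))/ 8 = 3/ 152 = 0.02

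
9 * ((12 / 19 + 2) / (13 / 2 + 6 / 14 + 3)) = 6300 / 2641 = 2.39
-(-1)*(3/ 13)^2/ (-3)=-3/ 169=-0.02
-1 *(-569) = 569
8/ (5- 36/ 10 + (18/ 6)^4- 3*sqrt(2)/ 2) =600*sqrt(2)/ 339263 + 32960/ 339263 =0.10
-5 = -5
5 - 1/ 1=4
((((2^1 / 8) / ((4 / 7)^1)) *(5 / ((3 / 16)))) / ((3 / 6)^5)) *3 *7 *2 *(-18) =-282240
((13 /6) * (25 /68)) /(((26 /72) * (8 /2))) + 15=2115 /136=15.55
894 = 894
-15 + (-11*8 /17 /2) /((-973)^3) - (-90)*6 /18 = 234897665879 /15659844389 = 15.00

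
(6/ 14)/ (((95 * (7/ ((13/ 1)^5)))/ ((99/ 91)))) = 8482617/ 32585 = 260.32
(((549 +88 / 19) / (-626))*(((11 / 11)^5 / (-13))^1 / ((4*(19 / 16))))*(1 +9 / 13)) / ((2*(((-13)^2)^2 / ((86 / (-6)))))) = -0.00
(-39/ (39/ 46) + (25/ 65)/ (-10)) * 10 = -460.38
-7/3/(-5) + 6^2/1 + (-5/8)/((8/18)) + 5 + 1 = 19709/480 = 41.06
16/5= 3.20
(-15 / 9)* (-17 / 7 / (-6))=-0.67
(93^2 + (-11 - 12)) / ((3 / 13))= 112138 / 3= 37379.33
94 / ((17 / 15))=1410 / 17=82.94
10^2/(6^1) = 50/3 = 16.67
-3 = -3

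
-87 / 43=-2.02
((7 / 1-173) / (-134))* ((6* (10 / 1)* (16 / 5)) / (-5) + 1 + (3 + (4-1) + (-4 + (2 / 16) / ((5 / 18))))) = -58017 / 1340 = -43.30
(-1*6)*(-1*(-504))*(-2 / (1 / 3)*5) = 90720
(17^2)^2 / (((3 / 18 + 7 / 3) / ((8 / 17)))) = 78608 / 5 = 15721.60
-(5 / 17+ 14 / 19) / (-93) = 0.01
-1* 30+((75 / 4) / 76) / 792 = -2407655 / 80256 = -30.00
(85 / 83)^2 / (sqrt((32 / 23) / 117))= 21675 *sqrt(598) / 55112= 9.62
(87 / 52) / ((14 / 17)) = 1479 / 728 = 2.03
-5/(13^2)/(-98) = 5/16562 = 0.00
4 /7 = 0.57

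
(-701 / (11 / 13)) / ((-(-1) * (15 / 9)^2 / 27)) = -2214459 / 275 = -8052.58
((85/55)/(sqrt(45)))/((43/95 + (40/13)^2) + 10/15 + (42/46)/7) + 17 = 1255501 * sqrt(5)/130596928 + 17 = 17.02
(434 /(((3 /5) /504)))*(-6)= -2187360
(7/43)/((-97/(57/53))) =-399/221063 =-0.00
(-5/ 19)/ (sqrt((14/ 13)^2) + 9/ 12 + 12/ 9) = -780/ 9367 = -0.08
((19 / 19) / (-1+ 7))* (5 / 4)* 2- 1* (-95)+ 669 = 9173 / 12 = 764.42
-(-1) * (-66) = -66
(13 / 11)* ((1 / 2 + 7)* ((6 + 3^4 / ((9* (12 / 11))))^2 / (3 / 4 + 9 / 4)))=211185 / 352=599.96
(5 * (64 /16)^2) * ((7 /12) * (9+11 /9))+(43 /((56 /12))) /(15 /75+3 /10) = 93643 /189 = 495.47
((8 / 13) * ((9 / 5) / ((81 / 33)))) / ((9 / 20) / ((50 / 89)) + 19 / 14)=123200 / 589173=0.21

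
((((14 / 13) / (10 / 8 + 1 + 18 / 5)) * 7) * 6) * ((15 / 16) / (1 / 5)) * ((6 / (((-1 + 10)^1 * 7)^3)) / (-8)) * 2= -125 / 574938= -0.00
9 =9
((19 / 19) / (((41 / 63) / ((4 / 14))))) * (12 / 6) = 36 / 41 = 0.88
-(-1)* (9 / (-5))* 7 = -63 / 5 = -12.60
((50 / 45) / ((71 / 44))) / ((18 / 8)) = 1760 / 5751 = 0.31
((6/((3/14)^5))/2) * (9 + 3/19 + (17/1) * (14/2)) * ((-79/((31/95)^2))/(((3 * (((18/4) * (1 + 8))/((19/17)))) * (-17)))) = 1867426173368000/5466539907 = 341610.27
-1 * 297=-297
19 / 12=1.58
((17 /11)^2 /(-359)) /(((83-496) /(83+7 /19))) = 0.00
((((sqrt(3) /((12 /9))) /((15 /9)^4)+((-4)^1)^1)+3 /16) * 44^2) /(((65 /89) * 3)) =-656909 /195+3489156 * sqrt(3) /40625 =-3220.00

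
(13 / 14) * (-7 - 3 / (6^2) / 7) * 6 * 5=-38285 / 196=-195.33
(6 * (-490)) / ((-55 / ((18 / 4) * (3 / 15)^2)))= 2646 / 275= 9.62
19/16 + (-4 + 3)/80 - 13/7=-191/280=-0.68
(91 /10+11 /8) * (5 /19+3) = 12989 /380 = 34.18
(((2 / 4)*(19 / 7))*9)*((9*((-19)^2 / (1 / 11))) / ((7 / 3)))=18334107 / 98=187082.72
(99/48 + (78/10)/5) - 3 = 249/400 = 0.62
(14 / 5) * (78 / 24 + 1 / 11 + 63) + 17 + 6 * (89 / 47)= 1106981 / 5170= 214.12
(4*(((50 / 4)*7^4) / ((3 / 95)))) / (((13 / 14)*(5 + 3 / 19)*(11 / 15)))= 154778750 / 143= 1082368.88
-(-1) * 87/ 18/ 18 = 29/ 108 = 0.27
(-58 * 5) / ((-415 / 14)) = 812 / 83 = 9.78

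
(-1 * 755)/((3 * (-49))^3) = 755/3176523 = 0.00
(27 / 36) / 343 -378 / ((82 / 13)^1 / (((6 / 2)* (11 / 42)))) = -2648523 / 56252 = -47.08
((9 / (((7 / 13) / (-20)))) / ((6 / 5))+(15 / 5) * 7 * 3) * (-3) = 4527 / 7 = 646.71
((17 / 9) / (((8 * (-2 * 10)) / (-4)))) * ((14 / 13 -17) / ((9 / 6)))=-0.50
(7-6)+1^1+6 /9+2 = 14 /3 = 4.67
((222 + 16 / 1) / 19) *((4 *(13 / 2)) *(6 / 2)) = 18564 / 19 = 977.05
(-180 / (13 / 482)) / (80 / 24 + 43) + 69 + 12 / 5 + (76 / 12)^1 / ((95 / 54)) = -124755 / 1807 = -69.04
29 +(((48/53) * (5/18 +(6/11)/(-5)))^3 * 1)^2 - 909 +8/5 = -392872113959763548620169864/447258788303940265640625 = -878.40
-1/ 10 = -0.10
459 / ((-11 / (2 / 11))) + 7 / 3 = -5.25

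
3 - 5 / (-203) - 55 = -10551 / 203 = -51.98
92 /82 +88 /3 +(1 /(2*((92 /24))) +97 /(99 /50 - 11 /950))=42249784 /529023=79.86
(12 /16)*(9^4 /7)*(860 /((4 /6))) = 12695535 /14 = 906823.93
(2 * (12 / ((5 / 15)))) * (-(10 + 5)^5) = -54675000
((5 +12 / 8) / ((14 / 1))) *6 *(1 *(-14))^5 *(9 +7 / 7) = -14982240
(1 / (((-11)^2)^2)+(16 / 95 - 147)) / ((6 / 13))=-442492297 / 1390895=-318.13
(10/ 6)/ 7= 5/ 21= 0.24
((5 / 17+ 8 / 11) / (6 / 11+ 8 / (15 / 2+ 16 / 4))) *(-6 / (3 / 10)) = -43930 / 2669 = -16.46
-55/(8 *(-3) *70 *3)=11/1008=0.01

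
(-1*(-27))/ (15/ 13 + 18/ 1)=117/ 83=1.41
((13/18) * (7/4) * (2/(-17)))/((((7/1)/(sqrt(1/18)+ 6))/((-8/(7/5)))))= 65 * sqrt(2)/3213+ 260/357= 0.76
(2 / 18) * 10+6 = 64 / 9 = 7.11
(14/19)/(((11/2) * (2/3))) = 42/209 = 0.20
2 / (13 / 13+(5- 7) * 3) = -2 / 5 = -0.40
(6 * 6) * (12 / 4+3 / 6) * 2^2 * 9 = 4536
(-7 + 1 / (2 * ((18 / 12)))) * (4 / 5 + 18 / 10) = -52 / 3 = -17.33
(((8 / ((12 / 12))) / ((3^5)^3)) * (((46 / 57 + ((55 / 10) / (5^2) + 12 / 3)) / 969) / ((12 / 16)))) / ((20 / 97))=5558876 / 297199942624125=0.00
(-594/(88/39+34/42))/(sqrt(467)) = -6006 *sqrt(467)/14477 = -8.97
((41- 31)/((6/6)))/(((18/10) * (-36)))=-25/162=-0.15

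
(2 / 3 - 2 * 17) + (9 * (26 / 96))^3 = -231643 / 12288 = -18.85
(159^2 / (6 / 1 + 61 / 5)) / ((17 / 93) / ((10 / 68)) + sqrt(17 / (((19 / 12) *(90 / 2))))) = 18985398975 / 14365624-1822128075 *sqrt(4845) / 244215608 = 802.24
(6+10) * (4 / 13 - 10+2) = -1600 / 13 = -123.08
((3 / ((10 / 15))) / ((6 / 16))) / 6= 2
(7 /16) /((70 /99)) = 0.62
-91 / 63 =-13 / 9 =-1.44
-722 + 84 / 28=-719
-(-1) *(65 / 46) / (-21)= -65 / 966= -0.07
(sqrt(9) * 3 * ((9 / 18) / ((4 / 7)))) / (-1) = -63 / 8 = -7.88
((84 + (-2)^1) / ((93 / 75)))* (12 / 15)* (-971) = -1592440 / 31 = -51369.03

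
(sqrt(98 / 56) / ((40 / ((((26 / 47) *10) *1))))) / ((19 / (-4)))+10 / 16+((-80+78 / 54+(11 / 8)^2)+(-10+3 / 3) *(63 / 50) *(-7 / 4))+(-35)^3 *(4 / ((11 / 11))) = -2470409207 / 14400 - 13 *sqrt(7) / 893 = -171556.23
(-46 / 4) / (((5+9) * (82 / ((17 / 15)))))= -391 / 34440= -0.01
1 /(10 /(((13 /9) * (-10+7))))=-13 /30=-0.43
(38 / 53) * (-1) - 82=-4384 / 53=-82.72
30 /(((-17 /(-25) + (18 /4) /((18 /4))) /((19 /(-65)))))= -475 /91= -5.22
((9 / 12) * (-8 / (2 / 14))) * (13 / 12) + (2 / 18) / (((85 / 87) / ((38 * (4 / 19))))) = -22741 / 510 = -44.59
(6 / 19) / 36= 1 / 114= 0.01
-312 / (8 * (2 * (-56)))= 39 / 112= 0.35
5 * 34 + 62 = 232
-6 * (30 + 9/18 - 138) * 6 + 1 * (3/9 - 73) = 11392/3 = 3797.33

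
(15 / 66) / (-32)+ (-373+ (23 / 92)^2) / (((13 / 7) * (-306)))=0.65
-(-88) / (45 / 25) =48.89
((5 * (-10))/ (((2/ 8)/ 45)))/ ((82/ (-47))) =211500/ 41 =5158.54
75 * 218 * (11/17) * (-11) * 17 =-1978350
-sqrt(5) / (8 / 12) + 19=19-3 *sqrt(5) / 2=15.65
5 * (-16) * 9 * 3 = -2160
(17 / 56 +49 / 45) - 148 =-369451 / 2520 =-146.61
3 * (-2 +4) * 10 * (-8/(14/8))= -1920/7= -274.29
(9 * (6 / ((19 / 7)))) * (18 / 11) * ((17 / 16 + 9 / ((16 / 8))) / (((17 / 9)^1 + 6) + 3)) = 194643 / 11704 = 16.63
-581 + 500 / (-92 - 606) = -203019 / 349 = -581.72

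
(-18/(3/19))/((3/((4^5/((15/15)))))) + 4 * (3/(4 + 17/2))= -972776/25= -38911.04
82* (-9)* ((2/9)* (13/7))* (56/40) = -2132/5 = -426.40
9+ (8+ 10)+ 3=30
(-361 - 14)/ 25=-15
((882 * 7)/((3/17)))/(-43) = -813.63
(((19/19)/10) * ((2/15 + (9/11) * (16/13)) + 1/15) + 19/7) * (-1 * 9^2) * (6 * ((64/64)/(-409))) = 34479513/10235225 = 3.37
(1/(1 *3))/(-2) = -1/6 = -0.17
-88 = -88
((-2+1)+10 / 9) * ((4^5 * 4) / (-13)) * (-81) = 36864 / 13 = 2835.69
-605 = -605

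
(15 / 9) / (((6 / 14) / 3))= 35 / 3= 11.67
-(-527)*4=2108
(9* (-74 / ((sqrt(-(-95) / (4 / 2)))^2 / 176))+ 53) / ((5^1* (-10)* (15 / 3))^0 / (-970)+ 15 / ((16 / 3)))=-356024144 / 414523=-858.88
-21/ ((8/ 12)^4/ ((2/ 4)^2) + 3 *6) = -1701/ 1522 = -1.12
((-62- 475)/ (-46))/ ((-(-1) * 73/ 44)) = 11814/ 1679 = 7.04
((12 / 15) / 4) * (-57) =-57 / 5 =-11.40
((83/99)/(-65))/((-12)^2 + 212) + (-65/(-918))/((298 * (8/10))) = 18158507/69632980560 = 0.00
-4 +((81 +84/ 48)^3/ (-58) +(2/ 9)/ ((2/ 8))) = -326486155/ 33408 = -9772.69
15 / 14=1.07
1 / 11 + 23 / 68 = 321 / 748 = 0.43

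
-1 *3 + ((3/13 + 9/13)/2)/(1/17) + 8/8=76/13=5.85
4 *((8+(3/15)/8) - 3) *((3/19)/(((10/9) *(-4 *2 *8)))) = -5427/121600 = -0.04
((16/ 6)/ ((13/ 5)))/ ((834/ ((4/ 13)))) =80/ 211419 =0.00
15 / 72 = 5 / 24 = 0.21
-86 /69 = -1.25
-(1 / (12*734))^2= -1 / 77580864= -0.00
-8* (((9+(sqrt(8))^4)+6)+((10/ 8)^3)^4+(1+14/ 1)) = -1821198929/ 2097152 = -868.42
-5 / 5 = -1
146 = 146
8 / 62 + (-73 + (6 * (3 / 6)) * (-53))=-7188 / 31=-231.87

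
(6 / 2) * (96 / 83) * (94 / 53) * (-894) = -5501.79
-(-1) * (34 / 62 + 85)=2652 / 31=85.55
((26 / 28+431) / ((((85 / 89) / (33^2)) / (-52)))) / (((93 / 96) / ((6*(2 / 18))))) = -325079753856 / 18445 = -17624275.08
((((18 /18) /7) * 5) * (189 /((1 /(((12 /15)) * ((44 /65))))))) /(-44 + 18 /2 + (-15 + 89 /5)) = -4752 /2093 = -2.27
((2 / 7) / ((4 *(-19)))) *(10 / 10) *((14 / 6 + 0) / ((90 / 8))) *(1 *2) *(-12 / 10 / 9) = 8 / 38475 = 0.00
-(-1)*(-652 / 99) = -6.59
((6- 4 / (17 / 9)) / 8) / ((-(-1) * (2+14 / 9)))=297 / 2176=0.14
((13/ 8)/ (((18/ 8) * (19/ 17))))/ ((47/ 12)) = 442/ 2679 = 0.16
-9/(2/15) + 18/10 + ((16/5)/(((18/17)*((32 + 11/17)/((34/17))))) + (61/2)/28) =-90105601/1398600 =-64.43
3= 3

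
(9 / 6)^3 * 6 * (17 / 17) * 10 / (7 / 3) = 1215 / 14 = 86.79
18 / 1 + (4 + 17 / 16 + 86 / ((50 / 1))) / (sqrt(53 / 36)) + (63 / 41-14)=227 / 41 + 8139 * sqrt(53) / 10600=11.13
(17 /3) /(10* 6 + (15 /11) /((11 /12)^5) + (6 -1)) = 30116537 /356651835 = 0.08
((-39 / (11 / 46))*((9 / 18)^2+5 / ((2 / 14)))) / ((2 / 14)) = -885339 / 22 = -40242.68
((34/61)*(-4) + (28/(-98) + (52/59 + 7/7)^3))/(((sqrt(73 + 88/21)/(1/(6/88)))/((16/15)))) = 85278193088*sqrt(34041)/2132348494395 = 7.38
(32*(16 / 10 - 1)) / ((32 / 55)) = 33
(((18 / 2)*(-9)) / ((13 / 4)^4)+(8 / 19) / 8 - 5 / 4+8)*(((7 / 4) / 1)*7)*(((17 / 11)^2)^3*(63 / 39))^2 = 166061840539765726960760349 / 4605172677722143239856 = 36059.85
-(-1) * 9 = 9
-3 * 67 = -201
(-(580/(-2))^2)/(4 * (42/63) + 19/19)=-22936.36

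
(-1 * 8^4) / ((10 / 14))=-28672 / 5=-5734.40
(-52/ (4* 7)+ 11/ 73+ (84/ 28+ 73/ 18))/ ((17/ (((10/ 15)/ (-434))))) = -49201/ 101794266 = -0.00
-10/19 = -0.53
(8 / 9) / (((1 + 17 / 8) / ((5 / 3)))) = 64 / 135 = 0.47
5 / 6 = 0.83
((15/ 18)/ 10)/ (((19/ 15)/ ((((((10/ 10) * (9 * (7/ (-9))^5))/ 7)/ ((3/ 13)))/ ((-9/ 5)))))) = 0.06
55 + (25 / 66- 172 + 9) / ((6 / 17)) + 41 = -364.76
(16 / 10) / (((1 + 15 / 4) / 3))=96 / 95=1.01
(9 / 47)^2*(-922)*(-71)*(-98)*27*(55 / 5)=-69865230.75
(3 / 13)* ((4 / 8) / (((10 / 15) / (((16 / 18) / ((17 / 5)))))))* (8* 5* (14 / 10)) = 560 / 221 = 2.53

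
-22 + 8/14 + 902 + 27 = 6353/7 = 907.57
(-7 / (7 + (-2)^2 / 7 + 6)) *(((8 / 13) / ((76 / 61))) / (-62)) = 2989 / 727415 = 0.00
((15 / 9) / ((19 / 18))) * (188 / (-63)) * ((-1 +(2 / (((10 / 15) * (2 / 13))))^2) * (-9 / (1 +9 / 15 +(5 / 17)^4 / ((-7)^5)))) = 714893401668950 / 71122677523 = 10051.55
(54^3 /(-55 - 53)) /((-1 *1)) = 1458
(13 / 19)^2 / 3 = 169 / 1083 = 0.16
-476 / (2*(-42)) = 17 / 3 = 5.67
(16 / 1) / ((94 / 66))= 528 / 47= 11.23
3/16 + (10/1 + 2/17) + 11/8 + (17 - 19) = 9.68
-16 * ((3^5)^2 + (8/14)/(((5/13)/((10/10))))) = -33068272/35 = -944807.77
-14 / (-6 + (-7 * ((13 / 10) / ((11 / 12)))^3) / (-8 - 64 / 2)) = 11646250 / 4576017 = 2.55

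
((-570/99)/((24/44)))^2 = 9025/81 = 111.42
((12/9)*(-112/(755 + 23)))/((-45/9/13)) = 2912/5835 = 0.50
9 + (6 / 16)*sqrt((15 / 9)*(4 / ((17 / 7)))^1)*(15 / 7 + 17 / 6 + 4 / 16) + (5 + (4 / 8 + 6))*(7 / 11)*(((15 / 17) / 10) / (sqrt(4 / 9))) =439*sqrt(1785) / 5712 + 14913 / 1496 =13.22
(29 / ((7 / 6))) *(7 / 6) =29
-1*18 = -18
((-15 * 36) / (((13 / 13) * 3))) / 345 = -12 / 23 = -0.52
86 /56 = 43 /28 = 1.54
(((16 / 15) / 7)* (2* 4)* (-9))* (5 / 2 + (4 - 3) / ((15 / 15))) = -192 / 5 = -38.40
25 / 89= 0.28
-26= -26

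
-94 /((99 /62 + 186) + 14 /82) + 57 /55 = 2812849 /5250355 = 0.54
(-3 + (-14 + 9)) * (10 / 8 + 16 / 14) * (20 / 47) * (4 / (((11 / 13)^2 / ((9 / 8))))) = -51.20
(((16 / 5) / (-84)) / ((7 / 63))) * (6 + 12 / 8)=-18 / 7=-2.57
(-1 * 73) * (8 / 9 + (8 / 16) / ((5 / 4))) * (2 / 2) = -4234 / 45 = -94.09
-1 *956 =-956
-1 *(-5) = 5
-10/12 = -5/6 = -0.83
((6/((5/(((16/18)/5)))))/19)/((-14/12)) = -32/3325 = -0.01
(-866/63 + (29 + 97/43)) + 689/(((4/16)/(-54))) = -403116782/2709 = -148806.49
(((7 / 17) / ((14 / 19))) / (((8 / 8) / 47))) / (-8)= -893 / 272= -3.28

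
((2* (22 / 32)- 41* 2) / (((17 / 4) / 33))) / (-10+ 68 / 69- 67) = 293733 / 35666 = 8.24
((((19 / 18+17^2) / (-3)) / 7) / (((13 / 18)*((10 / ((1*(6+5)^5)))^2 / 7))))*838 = -56740684119722999 / 1950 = -29097786728063.08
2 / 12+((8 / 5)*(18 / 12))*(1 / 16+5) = 739 / 60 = 12.32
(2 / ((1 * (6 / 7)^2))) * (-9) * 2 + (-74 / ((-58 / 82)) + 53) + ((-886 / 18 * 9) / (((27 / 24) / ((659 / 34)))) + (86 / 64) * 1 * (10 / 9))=-178005959 / 23664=-7522.23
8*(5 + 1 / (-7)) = 272 / 7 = 38.86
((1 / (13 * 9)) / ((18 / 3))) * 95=95 / 702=0.14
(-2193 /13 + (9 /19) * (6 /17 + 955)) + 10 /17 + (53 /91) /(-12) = 100306433 /352716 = 284.38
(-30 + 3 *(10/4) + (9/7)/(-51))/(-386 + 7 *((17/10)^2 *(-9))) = 268050/6760033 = 0.04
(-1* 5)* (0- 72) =360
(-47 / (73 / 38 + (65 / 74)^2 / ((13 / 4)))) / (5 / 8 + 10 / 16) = -9780136 / 561435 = -17.42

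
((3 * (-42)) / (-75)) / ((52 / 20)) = 42 / 65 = 0.65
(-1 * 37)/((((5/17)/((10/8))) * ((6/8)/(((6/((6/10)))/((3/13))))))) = -81770/9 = -9085.56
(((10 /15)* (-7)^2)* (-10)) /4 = -245 /3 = -81.67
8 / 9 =0.89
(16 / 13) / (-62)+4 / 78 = 38 / 1209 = 0.03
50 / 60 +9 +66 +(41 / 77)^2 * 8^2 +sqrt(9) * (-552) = -55567345 / 35574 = -1562.02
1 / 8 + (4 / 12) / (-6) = 5 / 72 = 0.07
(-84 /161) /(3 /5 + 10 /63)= -3780 /5497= -0.69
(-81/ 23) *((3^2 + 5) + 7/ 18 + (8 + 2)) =-3951/ 46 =-85.89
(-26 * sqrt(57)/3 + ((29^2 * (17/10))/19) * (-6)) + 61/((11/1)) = -466006/1045 - 26 * sqrt(57)/3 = -511.37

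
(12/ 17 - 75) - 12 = -1467/ 17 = -86.29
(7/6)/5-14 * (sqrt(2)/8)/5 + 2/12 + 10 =52/5-7 * sqrt(2)/20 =9.91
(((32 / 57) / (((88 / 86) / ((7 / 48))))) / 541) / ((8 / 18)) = 301 / 904552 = 0.00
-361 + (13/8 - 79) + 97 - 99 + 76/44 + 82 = -31385/88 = -356.65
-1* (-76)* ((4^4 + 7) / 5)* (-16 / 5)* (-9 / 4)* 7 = 5036976 / 25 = 201479.04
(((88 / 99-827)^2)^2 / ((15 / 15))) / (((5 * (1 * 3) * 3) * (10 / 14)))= 14490033034.40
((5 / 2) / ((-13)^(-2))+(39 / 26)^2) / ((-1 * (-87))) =1699 / 348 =4.88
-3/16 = -0.19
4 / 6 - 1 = -1 / 3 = -0.33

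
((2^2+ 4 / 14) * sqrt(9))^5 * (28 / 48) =492075000 / 2401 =204945.86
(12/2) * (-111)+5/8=-5323/8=-665.38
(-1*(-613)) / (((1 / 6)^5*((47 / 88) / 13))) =5453091072 / 47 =116023214.30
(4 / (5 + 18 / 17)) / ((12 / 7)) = 119 / 309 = 0.39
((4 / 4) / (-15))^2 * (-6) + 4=298 / 75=3.97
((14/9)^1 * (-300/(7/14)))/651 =-1.43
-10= -10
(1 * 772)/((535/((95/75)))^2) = 278692/64400625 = 0.00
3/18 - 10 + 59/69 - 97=-4875/46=-105.98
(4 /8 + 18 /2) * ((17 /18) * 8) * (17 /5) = 244.04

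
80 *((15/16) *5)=375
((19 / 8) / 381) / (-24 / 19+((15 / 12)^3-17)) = -2888 / 7556373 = -0.00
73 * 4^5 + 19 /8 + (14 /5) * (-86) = 2980543 /40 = 74513.58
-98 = -98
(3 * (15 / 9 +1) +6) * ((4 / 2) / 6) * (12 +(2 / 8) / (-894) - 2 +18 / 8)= 306635 / 5364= 57.17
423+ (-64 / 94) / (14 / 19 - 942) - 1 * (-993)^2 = -985626.00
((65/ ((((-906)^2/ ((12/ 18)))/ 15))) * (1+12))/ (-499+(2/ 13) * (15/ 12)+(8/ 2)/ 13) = -4225/ 204593373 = -0.00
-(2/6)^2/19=-1/171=-0.01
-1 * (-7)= 7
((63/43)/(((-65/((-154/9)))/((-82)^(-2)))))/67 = 539/629584930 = 0.00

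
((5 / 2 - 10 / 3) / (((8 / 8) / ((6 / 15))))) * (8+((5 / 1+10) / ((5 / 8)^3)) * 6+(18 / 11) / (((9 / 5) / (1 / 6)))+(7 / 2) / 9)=-1867043 / 14850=-125.73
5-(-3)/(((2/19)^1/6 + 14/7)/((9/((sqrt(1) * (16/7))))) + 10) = 5.29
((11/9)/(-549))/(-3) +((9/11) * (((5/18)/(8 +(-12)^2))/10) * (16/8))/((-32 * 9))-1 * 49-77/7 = -95169599599/1586179584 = -60.00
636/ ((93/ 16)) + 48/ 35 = 120208/ 1085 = 110.79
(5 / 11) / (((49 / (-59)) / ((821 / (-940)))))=48439 / 101332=0.48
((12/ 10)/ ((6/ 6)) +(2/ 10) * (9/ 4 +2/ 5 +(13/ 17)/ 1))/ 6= 1067/ 3400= 0.31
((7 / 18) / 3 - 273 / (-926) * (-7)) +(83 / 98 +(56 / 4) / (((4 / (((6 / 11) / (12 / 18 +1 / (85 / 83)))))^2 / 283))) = 340927155768242 / 13012305513669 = 26.20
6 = 6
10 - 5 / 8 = 75 / 8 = 9.38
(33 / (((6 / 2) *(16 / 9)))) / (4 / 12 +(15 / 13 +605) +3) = 3861 / 380320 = 0.01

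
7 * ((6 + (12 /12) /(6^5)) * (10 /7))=233285 /3888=60.00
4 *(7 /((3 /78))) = 728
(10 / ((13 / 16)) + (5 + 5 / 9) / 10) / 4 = 1505 / 468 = 3.22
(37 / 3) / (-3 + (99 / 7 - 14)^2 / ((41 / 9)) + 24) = 74333 / 126594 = 0.59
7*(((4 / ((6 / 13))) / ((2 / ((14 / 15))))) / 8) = 637 / 180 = 3.54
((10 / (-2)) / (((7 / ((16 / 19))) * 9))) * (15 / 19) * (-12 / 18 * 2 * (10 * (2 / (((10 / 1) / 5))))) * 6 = 32000 / 7581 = 4.22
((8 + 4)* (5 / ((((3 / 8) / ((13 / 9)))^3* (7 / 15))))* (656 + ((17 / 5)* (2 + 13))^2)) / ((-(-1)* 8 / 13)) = 595348332800 / 15309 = 38888779.99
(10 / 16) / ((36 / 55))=275 / 288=0.95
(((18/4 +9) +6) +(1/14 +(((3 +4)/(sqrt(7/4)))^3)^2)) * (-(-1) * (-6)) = -922806/7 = -131829.43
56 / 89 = 0.63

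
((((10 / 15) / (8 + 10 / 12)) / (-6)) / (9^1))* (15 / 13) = -10 / 6201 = -0.00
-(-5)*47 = 235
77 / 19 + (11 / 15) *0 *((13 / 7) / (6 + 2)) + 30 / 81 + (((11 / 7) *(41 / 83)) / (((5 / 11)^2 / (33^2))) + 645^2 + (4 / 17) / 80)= 212871071472061 / 506690100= 420120.84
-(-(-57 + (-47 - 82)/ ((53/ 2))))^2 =-10751841/ 2809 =-3827.64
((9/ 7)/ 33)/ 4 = 3/ 308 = 0.01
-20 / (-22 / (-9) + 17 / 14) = -2520 / 461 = -5.47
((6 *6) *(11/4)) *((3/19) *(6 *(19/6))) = 297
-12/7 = -1.71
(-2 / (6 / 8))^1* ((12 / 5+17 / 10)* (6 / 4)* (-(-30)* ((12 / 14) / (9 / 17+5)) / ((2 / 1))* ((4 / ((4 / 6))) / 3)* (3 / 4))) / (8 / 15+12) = -4.56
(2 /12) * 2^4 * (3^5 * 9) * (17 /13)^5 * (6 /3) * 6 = 99367272288 /371293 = 267624.95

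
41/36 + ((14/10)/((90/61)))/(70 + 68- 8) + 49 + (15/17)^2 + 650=2962546007/4226625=700.92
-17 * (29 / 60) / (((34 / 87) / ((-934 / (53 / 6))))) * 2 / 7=1178241 / 1855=635.17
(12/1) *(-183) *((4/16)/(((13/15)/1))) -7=-8326/13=-640.46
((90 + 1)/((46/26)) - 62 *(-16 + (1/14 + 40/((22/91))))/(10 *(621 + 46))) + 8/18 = 233377337/4622310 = 50.49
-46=-46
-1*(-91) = 91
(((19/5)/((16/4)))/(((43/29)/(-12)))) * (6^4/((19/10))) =-5244.28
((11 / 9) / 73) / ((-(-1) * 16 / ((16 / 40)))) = 11 / 26280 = 0.00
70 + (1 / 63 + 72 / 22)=73.29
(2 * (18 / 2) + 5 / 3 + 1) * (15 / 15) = 62 / 3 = 20.67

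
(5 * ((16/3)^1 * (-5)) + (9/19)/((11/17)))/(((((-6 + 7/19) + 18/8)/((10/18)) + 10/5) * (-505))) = -332564/5176149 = -0.06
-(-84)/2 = 42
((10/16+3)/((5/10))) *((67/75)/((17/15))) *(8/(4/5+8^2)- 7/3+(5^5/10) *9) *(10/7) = 884583781/38556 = 22942.83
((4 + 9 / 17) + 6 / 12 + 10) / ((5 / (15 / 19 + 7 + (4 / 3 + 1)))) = 30.43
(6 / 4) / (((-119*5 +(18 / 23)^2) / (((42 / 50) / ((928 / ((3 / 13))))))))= -99981 / 189664779200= -0.00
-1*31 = -31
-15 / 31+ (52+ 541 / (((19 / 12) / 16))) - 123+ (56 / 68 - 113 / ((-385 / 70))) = 596626180 / 110143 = 5416.83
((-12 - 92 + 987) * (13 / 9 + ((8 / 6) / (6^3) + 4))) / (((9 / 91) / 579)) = 13693677907 / 486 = 28176291.99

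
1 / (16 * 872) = 0.00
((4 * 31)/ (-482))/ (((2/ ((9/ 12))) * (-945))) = 31/ 303660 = 0.00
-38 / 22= -19 / 11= -1.73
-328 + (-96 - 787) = -1211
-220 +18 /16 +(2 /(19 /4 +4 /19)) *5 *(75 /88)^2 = -9917624 /45617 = -217.41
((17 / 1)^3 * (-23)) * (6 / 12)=-112999 / 2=-56499.50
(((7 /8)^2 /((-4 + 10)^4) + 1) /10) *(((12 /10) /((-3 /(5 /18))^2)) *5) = 414965 /80621568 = 0.01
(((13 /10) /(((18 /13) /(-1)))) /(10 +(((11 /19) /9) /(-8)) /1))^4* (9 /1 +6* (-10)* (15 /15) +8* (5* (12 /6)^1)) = 49326375287228624 /21818605573072950625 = 0.00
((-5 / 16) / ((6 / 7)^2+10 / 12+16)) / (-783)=49 / 2156904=0.00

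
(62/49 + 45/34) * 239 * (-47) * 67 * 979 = -3177845006897/1666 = -1907469992.14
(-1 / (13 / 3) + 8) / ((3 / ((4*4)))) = 1616 / 39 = 41.44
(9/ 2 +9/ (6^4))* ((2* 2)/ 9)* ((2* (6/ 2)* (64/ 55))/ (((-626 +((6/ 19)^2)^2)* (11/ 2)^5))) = -3936736768/ 886847684320125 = -0.00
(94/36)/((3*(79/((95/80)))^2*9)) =16967/776480256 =0.00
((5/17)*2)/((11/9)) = 90/187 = 0.48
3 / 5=0.60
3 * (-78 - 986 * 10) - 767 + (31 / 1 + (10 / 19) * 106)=-579390 / 19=-30494.21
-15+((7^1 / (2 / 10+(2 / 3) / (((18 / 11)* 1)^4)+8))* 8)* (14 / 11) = -65723415 / 10260217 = -6.41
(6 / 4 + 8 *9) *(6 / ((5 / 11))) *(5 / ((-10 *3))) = -1617 / 10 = -161.70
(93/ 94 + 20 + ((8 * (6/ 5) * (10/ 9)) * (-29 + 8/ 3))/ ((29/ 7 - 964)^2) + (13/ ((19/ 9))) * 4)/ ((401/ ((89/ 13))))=2946351698182631/ 3782866117533282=0.78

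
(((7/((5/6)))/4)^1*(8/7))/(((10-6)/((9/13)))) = 27/65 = 0.42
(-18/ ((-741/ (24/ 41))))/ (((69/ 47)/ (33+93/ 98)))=3752856/ 11413129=0.33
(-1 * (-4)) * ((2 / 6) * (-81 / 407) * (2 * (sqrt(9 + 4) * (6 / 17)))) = -1296 * sqrt(13) / 6919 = -0.68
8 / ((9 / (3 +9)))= 32 / 3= 10.67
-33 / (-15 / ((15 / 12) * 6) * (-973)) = -33 / 1946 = -0.02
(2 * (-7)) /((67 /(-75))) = 1050 /67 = 15.67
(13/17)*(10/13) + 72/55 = 1774/935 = 1.90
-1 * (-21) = 21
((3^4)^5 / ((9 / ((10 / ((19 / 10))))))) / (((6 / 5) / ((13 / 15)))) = 27980368650 / 19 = 1472650981.58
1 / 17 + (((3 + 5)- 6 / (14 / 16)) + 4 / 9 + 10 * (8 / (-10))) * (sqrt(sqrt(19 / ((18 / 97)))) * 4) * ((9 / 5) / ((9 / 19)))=-15352 * 1843^(1 / 4) * 2^(3 / 4) * sqrt(3) / 945 + 1 / 17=-310.00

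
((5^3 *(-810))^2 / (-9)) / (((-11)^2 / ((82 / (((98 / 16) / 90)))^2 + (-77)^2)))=-3986669917251562500 / 290521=-13722484492520.55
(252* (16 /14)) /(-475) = -0.61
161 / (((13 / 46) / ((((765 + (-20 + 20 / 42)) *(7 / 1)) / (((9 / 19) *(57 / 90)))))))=1159409300 / 117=9909481.20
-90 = -90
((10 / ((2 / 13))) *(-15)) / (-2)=975 / 2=487.50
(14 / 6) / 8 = 7 / 24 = 0.29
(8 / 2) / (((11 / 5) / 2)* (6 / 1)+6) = 20 / 63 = 0.32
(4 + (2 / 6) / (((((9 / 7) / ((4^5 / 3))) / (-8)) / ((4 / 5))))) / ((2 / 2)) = -227756 / 405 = -562.36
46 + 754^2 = 568562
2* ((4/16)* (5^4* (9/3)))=1875/2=937.50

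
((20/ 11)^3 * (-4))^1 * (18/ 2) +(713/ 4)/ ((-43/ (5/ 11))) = -218.26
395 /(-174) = -395 /174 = -2.27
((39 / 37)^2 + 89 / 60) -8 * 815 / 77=-519144023 / 6324780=-82.08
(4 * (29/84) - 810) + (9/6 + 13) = -794.12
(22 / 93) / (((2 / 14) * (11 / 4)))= 0.60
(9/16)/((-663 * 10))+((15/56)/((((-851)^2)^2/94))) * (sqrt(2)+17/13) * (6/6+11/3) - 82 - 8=-1669065635523174403/18545156245859360+235 * sqrt(2)/1048934176802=-90.00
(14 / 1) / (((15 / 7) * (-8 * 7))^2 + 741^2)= 14 / 563481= 0.00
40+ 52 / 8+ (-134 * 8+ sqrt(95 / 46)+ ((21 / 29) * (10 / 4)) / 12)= -237881 / 232+ sqrt(4370) / 46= -1023.91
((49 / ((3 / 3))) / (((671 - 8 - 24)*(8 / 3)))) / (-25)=-49 / 42600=-0.00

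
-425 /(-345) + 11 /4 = 3.98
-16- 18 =-34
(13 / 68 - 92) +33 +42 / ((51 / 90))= 1041 / 68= 15.31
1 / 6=0.17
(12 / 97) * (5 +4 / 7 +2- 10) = -204 / 679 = -0.30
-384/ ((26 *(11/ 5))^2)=-2400/ 20449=-0.12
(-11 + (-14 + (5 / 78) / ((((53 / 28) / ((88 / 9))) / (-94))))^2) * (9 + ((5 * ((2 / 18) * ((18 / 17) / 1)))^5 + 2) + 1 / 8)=22674.89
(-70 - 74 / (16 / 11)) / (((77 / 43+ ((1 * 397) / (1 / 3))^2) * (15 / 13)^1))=-540553 / 7319371200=-0.00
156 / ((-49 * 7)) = -156 / 343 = -0.45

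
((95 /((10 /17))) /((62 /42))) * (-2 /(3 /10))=-22610 /31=-729.35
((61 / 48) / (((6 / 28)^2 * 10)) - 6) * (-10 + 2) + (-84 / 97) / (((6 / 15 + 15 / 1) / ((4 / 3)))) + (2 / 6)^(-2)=5010502 / 144045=34.78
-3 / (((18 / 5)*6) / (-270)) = 75 / 2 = 37.50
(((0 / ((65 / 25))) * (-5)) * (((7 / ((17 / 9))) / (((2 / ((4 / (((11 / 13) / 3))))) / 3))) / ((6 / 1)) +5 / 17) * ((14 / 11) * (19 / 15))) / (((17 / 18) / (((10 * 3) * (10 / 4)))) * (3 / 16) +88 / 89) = 0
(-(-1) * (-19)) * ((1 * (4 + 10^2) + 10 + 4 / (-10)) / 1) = -2158.40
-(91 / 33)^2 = -8281 / 1089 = -7.60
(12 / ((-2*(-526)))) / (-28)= -3 / 7364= -0.00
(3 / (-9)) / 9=-1 / 27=-0.04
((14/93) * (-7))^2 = 9604/8649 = 1.11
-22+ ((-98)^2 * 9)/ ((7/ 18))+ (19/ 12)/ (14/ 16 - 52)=222241.97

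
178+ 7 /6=1075 /6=179.17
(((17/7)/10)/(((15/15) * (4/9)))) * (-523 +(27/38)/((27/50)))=-27081/95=-285.06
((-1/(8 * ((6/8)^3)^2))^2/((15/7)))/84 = 65536/23914845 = 0.00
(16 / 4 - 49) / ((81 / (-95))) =52.78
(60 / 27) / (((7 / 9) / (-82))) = -1640 / 7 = -234.29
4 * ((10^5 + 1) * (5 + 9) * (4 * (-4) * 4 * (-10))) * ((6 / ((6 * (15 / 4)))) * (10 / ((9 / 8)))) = 229378293760 / 27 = 8495492361.48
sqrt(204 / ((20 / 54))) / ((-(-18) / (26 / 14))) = 13*sqrt(170) / 70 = 2.42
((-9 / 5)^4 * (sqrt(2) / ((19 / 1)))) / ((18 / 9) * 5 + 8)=729 * sqrt(2) / 23750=0.04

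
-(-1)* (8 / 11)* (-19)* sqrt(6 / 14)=-152* sqrt(21) / 77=-9.05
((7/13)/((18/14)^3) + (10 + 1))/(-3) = -106648/28431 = -3.75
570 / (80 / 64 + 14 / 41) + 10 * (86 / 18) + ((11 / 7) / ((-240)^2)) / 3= 14239680319 / 35078400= 405.94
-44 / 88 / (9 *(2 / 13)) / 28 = -13 / 1008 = -0.01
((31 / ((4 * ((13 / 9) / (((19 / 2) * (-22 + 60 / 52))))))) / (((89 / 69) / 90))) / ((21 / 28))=-98853.20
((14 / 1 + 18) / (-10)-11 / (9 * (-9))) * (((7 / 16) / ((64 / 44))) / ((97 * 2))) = -95557 / 20113920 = -0.00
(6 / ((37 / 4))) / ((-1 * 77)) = -24 / 2849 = -0.01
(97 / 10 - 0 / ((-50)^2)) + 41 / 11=1477 / 110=13.43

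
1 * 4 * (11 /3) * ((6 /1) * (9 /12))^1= 66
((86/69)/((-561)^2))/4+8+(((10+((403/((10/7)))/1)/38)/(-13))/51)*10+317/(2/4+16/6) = 107.84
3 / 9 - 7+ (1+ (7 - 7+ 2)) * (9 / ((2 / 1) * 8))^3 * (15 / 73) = -5881745 / 897024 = -6.56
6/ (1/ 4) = 24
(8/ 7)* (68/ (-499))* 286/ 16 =-9724/ 3493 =-2.78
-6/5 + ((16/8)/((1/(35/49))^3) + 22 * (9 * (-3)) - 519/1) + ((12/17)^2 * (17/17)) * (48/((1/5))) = -492604867/495635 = -993.89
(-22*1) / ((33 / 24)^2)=-128 / 11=-11.64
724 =724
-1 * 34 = -34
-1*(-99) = 99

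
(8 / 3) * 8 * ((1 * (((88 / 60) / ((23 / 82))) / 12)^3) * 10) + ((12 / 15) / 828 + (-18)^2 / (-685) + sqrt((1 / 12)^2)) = 6292882529179 / 364546437300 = 17.26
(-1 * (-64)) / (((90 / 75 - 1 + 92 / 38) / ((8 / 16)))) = 3040 / 249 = 12.21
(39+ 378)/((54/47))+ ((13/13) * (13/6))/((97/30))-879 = -899863/1746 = -515.39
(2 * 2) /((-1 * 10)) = -2 /5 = -0.40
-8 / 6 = -4 / 3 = -1.33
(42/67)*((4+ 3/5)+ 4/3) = 1246/335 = 3.72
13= 13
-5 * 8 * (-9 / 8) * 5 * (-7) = -1575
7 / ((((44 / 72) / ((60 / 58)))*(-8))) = -945 / 638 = -1.48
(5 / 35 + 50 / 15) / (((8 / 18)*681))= 73 / 6356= 0.01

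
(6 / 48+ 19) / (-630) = -17 / 560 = -0.03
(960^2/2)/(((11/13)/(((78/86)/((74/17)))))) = 1985817600/17501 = 113468.81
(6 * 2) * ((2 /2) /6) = 2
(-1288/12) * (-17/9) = 5474/27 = 202.74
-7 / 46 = -0.15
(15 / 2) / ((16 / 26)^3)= 32.18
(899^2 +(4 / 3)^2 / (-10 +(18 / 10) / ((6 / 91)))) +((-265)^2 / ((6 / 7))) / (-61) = 153265904849 / 189954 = 806858.00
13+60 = 73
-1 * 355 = -355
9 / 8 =1.12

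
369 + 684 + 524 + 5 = 1582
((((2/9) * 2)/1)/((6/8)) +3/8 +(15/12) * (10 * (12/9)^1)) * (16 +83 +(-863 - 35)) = -3043391/216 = -14089.77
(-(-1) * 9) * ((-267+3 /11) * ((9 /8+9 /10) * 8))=-2138886 /55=-38888.84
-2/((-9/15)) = 10/3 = 3.33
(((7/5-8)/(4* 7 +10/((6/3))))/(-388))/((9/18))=1/970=0.00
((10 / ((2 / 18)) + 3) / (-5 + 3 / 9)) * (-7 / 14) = 279 / 28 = 9.96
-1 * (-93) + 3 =96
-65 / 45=-13 / 9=-1.44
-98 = -98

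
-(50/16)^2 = -625/64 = -9.77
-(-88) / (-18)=-44 / 9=-4.89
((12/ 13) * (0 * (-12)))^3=0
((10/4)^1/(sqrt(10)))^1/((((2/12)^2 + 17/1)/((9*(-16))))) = -1296*sqrt(10)/613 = -6.69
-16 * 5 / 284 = -20 / 71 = -0.28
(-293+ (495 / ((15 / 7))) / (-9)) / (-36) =239 / 27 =8.85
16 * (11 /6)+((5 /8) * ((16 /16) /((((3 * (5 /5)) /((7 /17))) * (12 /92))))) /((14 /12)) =2033 /68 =29.90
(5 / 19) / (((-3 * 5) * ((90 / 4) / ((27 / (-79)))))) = 2 / 7505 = 0.00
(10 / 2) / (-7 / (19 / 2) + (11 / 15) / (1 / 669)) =475 / 46537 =0.01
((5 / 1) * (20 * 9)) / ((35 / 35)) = 900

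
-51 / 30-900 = -901.70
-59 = -59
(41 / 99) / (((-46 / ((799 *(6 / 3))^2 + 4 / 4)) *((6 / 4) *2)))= -7663.43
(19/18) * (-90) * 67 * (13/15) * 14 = -77228.67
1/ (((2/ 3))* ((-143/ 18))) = -0.19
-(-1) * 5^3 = 125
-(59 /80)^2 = -3481 /6400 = -0.54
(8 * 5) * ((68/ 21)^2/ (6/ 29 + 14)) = 1340960/ 45423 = 29.52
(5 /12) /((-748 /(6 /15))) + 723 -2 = 721.00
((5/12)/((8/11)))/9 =55/864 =0.06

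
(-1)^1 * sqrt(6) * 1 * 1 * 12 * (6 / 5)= -72 * sqrt(6) / 5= -35.27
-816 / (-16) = 51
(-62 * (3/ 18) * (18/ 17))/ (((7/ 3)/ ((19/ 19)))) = -558/ 119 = -4.69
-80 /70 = -1.14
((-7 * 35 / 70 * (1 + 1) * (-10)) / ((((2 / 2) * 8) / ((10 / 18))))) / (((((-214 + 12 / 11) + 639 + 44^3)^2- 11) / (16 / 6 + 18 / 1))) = 18755 / 1368235963836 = 0.00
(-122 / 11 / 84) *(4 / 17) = -0.03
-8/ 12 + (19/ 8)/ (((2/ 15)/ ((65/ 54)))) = 5983/ 288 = 20.77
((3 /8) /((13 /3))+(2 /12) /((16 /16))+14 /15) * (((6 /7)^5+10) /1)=12.41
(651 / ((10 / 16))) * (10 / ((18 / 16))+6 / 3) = 11341.87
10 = 10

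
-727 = -727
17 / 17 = 1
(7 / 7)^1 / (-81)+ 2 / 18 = 8 / 81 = 0.10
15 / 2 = 7.50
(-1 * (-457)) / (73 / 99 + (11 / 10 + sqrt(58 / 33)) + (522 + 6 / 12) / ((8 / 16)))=468884426670 / 1074058981561 -13572900 * sqrt(1914) / 1074058981561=0.44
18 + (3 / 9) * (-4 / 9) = 482 / 27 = 17.85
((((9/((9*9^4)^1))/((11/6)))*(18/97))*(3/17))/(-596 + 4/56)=-56/12258027837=-0.00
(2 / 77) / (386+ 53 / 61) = 122 / 1817123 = 0.00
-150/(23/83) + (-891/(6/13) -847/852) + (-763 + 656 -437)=-3016.80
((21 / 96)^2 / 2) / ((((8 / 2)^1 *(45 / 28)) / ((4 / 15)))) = 343 / 345600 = 0.00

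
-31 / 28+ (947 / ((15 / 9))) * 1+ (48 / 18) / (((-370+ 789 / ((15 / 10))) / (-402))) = 3058807 / 5460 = 560.22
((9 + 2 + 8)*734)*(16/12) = 55784/3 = 18594.67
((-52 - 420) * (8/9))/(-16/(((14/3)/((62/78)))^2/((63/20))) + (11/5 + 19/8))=-178680320/1325673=-134.78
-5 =-5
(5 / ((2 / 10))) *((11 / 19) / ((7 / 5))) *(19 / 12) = 1375 / 84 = 16.37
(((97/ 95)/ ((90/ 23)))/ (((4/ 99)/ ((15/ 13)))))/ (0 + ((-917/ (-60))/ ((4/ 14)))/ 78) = 1325214/ 121961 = 10.87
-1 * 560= -560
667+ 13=680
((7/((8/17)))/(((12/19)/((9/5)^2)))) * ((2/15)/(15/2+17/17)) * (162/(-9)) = -10773/500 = -21.55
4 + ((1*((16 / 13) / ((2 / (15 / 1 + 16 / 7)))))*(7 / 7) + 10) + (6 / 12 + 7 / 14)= 2333 / 91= 25.64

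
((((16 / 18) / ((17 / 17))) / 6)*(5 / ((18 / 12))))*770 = 30800 / 81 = 380.25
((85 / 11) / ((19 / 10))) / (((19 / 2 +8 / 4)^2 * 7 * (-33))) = -3400 / 25539591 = -0.00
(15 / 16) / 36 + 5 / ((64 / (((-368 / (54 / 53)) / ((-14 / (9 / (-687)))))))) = -335 / 923328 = -0.00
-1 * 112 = -112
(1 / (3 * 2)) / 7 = 1 / 42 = 0.02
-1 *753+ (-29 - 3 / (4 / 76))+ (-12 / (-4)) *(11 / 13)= -10874 / 13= -836.46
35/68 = 0.51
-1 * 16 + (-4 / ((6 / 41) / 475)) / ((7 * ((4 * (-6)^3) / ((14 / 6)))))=-42733 / 3888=-10.99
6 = 6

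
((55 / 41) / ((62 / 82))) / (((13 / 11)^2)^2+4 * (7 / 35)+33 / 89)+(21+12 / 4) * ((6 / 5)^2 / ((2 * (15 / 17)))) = 1588172553503 / 78808223250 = 20.15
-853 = -853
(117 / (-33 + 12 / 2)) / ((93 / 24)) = -104 / 93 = -1.12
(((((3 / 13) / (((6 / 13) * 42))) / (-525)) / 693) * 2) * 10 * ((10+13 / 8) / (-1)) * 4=31 / 1018710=0.00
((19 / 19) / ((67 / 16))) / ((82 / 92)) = 736 / 2747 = 0.27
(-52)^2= 2704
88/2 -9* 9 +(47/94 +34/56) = -1005/28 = -35.89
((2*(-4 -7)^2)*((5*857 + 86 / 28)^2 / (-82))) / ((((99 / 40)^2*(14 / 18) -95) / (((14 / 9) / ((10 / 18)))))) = 69772686683040 / 41436199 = 1683858.28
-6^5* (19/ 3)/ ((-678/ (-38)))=-311904/ 113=-2760.21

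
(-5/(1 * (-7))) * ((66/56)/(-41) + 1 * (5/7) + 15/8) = 29395/16072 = 1.83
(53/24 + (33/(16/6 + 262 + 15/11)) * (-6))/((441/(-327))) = -33623339/30972312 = -1.09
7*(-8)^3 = -3584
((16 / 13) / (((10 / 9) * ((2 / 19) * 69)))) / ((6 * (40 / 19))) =0.01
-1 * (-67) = 67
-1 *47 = -47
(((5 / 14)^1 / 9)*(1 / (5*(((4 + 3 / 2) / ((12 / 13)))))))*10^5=400000 / 3003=133.20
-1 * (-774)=774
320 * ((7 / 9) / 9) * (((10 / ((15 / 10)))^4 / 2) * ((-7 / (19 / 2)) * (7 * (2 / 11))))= -35123200000 / 1371249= -25614.02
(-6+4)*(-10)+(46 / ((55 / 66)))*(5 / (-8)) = -29 / 2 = -14.50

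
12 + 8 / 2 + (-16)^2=272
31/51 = 0.61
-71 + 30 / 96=-1131 / 16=-70.69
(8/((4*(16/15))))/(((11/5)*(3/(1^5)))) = 25/88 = 0.28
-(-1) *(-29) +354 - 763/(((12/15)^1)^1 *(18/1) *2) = 42985/144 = 298.51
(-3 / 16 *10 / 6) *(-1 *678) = 1695 / 8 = 211.88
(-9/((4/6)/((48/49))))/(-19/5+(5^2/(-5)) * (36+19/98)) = 2160/30179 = 0.07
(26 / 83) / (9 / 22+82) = 572 / 150479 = 0.00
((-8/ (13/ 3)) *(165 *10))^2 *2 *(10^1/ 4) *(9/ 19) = 70567200000/ 3211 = 21976705.08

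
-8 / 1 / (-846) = 4 / 423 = 0.01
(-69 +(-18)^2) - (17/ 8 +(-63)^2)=-3716.12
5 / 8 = 0.62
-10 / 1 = -10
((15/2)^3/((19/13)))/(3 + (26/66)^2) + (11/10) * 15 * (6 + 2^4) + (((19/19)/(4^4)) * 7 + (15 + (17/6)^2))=477.54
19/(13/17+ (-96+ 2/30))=-4845/24268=-0.20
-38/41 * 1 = -38/41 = -0.93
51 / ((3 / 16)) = 272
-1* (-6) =6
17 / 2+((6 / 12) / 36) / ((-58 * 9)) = 319463 / 37584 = 8.50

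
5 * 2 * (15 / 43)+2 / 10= 793 / 215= 3.69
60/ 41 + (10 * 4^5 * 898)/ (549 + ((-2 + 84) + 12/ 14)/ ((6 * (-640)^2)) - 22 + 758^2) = 17.45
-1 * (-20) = 20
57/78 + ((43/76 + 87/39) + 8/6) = 14407/2964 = 4.86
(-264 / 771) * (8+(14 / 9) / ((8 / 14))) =-8492 / 2313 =-3.67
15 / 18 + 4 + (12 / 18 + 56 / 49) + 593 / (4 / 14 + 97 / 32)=1928747 / 10402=185.42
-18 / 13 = -1.38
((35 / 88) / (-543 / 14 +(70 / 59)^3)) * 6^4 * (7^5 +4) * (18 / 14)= -352375047220140 / 1173906767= -300172.94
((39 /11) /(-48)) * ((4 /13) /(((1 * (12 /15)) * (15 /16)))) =-1 /33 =-0.03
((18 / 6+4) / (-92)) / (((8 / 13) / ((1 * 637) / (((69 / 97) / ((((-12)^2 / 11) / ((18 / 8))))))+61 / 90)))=-10797178483 / 16758720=-644.27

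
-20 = -20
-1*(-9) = 9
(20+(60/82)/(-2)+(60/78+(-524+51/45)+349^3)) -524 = 339847642681/7995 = 42507522.54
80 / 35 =16 / 7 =2.29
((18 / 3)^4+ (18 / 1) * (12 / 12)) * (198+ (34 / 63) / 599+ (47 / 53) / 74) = 2139396455407 / 8222473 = 260188.93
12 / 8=3 / 2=1.50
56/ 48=1.17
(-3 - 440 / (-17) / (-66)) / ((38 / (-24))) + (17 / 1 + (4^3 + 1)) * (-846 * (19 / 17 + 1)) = -47449756 / 323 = -146903.27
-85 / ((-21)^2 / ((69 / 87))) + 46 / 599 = -582751 / 7660611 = -0.08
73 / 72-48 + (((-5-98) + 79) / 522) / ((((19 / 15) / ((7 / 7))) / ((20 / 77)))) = -143559341 / 3054744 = -47.00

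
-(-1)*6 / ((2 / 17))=51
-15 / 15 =-1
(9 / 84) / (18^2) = 1 / 3024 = 0.00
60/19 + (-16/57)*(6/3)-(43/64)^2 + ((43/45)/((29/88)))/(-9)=1666204709/914042880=1.82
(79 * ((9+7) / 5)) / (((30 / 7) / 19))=84056 / 75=1120.75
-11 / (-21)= 11 / 21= 0.52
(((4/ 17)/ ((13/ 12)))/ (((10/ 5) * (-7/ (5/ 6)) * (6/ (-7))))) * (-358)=-3580/ 663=-5.40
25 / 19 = 1.32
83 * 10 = 830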